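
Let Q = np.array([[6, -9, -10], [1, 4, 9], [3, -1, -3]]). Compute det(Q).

Expand along row 1:
  + 6 · |4 9; -1 -3| = 6·(-12 − (-9)) = -18
  − (-9) · |1 9; 3 -3| = −(-9)·(-3 − 27) = -270
  + (-10) · |1 4; 3 -1| = (-10)·(-1 − 12) = 130
Sum: (-18) + (-270) + (130) = -158

det(Q) = -158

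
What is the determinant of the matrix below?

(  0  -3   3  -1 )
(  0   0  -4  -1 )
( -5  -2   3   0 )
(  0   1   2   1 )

The determinant is 5.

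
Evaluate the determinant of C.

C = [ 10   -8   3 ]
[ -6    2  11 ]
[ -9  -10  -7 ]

2322

Expand along column 1:
  + 10 · |2 11; -10 -7| = 10·(-14 − (-110)) = 960
  − (-6) · |-8 3; -10 -7| = −(-6)·(56 − (-30)) = 516
  + (-9) · |-8 3; 2 11| = (-9)·(-88 − 6) = 846
Sum: (960) + (516) + (846) = 2322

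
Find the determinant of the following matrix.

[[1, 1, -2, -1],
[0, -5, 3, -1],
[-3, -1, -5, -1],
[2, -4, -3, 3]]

361

Expand along row 2 (it has 1 zero):
  + (-5) · M_22   where M_22 = det([1 -2 -1; -3 -5 -1; 2 -3 3]) = -51
  − (3) · M_23   where M_23 = det([1 1 -1; -3 -1 -1; 2 -4 3]) = -14
  + (-1) · M_24   where M_24 = det([1 1 -2; -3 -1 -5; 2 -4 -3]) = -64
det = (+1)·(-5)·(-51) + (-1)·(3)·(-14) + (+1)·(-1)·(-64) = 361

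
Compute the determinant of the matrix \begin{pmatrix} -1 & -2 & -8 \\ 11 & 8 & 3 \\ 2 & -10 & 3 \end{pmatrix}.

Expand along row 1:
  + (-1) · |8 3; -10 3| = (-1)·(24 − (-30)) = -54
  − (-2) · |11 3; 2 3| = −(-2)·(33 − 6) = 54
  + (-8) · |11 8; 2 -10| = (-8)·(-110 − 16) = 1008
Sum: (-54) + (54) + (1008) = 1008

1008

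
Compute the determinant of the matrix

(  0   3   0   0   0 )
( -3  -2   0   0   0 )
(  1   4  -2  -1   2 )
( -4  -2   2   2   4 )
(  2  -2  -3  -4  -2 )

The determinant is -180.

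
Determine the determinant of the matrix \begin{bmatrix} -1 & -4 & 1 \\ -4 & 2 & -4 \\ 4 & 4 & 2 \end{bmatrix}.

Expand along column 1:
  + (-1) · |2 -4; 4 2| = (-1)·(4 − (-16)) = -20
  − (-4) · |-4 1; 4 2| = −(-4)·(-8 − 4) = -48
  + 4 · |-4 1; 2 -4| = 4·(16 − 2) = 56
Sum: (-20) + (-48) + (56) = -12

The determinant is -12.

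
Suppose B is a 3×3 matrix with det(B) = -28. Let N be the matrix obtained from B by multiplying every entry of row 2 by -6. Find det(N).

Scaling one row by -6 multiplies the determinant by -6.
det(N) = (-6)·(-28) = 168

det(N) = 168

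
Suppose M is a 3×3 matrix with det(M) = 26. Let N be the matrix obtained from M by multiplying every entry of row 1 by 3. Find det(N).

Scaling one row by 3 multiplies the determinant by 3.
det(N) = (3)·(26) = 78

78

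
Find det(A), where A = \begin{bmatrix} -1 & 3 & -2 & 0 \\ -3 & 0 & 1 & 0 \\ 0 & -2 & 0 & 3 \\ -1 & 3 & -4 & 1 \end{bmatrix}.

40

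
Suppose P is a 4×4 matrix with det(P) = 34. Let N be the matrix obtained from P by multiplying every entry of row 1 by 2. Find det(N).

68

Scaling one row by 2 multiplies the determinant by 2.
det(N) = (2)·(34) = 68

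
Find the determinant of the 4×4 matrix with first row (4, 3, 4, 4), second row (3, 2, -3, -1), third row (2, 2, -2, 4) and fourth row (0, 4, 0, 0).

Expand along row 4 (it has 3 zeros):
  + (4) · M_42   where M_42 = det([4 4 4; 3 -3 -1; 2 -2 4]) = -112
det = (+1)·(4)·(-112) = -448

-448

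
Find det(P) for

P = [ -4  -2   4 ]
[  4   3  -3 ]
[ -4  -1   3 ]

Expand along column 1:
  + (-4) · |3 -3; -1 3| = (-4)·(9 − 3) = -24
  − 4 · |-2 4; -1 3| = −4·(-6 − (-4)) = 8
  + (-4) · |-2 4; 3 -3| = (-4)·(6 − 12) = 24
Sum: (-24) + (8) + (24) = 8

The determinant is 8.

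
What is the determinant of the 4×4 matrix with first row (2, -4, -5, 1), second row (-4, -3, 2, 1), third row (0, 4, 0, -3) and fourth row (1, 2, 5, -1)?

Expand along row 3 (it has 2 zeros):
  − (4) · M_32   where M_32 = det([2 -5 1; -4 2 1; 1 5 -1]) = -21
  − (-3) · M_34   where M_34 = det([2 -4 -5; -4 -3 2; 1 2 5]) = -101
det = (-1)·(4)·(-21) + (-1)·(-3)·(-101) = -219

-219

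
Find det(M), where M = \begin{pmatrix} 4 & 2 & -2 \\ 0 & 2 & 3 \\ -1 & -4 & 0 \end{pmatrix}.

|M| = 38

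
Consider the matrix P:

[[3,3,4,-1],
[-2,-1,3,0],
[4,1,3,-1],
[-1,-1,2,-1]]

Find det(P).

Expand along row 2 (it has 1 zero):
  − (-2) · M_21   where M_21 = det([3 4 -1; 1 3 -1; -1 2 -1]) = 0
  + (-1) · M_22   where M_22 = det([3 4 -1; 4 3 -1; -1 2 -1]) = 6
  − (3) · M_23   where M_23 = det([3 3 -1; 4 1 -1; -1 -1 -1]) = 12
det = (-1)·(-2)·(0) + (+1)·(-1)·(6) + (-1)·(3)·(12) = -42

-42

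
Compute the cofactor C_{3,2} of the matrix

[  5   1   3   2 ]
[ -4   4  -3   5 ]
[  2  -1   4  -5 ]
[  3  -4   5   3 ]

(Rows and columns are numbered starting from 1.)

The cofactor is 111.

Delete row 3 and column 2; the remaining 3×3 submatrix is [5 3 2; -4 -3 5; 3 5 3].
Its determinant is -111.
The cofactor carries sign (−1)^(3+2) = −1, so C_{3,2} = −(-111) = 111.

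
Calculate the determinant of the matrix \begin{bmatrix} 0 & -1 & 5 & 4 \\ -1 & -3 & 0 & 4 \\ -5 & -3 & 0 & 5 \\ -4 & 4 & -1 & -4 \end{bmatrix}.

Expand along column 3 (it has 2 zeros):
  + (5) · M_13   where M_13 = det([-1 -3 4; -5 -3 5; -4 4 -4]) = 0
  − (-1) · M_43   where M_43 = det([0 -1 4; -1 -3 4; -5 -3 5]) = -33
det = (+1)·(5)·(0) + (-1)·(-1)·(-33) = -33

-33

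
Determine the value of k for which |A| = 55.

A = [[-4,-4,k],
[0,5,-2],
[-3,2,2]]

Expanding along the row containing k, det(A) is linear in k: det(A) = (15)·k + (-80).
Set (15)·k + (-80) = 55  ⇒  (15)·k = 135  ⇒  k = 9.

9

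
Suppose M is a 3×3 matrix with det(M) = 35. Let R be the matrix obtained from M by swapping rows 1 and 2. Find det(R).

Swapping two rows multiplies the determinant by −1.
det(R) = (-1)·(35) = -35

-35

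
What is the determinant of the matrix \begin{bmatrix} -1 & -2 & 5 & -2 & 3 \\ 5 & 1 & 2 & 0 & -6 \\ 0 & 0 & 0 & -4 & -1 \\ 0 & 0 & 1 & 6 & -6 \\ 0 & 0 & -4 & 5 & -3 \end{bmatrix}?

-1233

The matrix is block upper-triangular with a 2×2 block and a 3×3 block on the diagonal, so its determinant equals the product of the determinants of the diagonal blocks.
det of the 2×2 block = 9
det of the 3×3 block = -137
det = (9)·(-137) = -1233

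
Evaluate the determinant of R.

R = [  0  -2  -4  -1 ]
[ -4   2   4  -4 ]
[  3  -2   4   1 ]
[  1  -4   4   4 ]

Expand along row 1 (it has 1 zero):
  − (-2) · M_12   where M_12 = det([-4 4 -4; 3 4 1; 1 4 4]) = -124
  + (-4) · M_13   where M_13 = det([-4 2 -4; 3 -2 1; 1 -4 4]) = 34
  − (-1) · M_14   where M_14 = det([-4 2 4; 3 -2 4; 1 -4 4]) = -88
det = (-1)·(-2)·(-124) + (+1)·(-4)·(34) + (-1)·(-1)·(-88) = -472

-472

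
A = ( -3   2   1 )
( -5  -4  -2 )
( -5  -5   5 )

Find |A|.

165

Expand along column 1:
  + (-3) · |-4 -2; -5 5| = (-3)·(-20 − 10) = 90
  − (-5) · |2 1; -5 5| = −(-5)·(10 − (-5)) = 75
  + (-5) · |2 1; -4 -2| = (-5)·(-4 − (-4)) = 0
Sum: (90) + (75) + (0) = 165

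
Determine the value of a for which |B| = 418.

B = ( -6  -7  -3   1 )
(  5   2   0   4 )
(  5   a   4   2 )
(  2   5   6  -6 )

a = -6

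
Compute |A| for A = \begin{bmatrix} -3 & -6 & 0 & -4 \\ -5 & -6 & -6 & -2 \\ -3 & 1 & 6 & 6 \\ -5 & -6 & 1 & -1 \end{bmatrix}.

The determinant is -44.

Expand along row 1 (it has 1 zero):
  + (-3) · M_11   where M_11 = det([-6 -6 -2; 1 6 6; -6 1 -1]) = 208
  − (-6) · M_12   where M_12 = det([-5 -6 -2; -3 6 6; -5 1 -1]) = 204
  − (-4) · M_14   where M_14 = det([-5 -6 -6; -3 1 6; -5 -6 1]) = -161
det = (+1)·(-3)·(208) + (-1)·(-6)·(204) + (-1)·(-4)·(-161) = -44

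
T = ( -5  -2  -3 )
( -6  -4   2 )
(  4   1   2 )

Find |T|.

Expand along row 1:
  + (-5) · |-4 2; 1 2| = (-5)·(-8 − 2) = 50
  − (-2) · |-6 2; 4 2| = −(-2)·(-12 − 8) = -40
  + (-3) · |-6 -4; 4 1| = (-3)·(-6 − (-16)) = -30
Sum: (50) + (-40) + (-30) = -20

-20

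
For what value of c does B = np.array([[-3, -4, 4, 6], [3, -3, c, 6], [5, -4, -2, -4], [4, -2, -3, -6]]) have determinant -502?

c = -5

Expanding along the row containing c, det(B) is linear in c: det(B) = (68)·c + (-162).
Set (68)·c + (-162) = -502  ⇒  (68)·c = -340  ⇒  c = -5.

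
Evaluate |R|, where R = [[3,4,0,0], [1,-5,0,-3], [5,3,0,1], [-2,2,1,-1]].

|R| = 52

Expand along column 3 (it has 3 zeros):
  − (1) · M_43   where M_43 = det([3 4 0; 1 -5 -3; 5 3 1]) = -52
det = (-1)·(1)·(-52) = 52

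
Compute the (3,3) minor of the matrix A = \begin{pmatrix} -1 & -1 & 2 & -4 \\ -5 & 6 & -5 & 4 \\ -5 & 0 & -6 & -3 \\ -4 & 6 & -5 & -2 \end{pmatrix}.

Delete row 3 and column 3; the remaining 3×3 submatrix is [-1 -1 -4; -5 6 4; -4 6 -2].
Its determinant is 86.

The minor is 86.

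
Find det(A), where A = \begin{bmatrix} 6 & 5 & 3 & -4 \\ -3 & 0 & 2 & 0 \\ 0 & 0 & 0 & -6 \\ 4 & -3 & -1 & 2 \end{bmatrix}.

528

Expand along row 3 (it has 3 zeros):
  − (-6) · M_34   where M_34 = det([6 5 3; -3 0 2; 4 -3 -1]) = 88
det = (-1)·(-6)·(88) = 528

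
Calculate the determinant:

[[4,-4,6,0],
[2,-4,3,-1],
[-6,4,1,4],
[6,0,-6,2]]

-520

Expand along row 1 (it has 1 zero):
  + (4) · M_11   where M_11 = det([-4 3 -1; 4 1 4; 0 -6 2]) = -104
  − (-4) · M_12   where M_12 = det([2 3 -1; -6 1 4; 6 -6 2]) = 130
  + (6) · M_13   where M_13 = det([2 -4 -1; -6 4 4; 6 0 2]) = -104
det = (+1)·(4)·(-104) + (-1)·(-4)·(130) + (+1)·(6)·(-104) = -520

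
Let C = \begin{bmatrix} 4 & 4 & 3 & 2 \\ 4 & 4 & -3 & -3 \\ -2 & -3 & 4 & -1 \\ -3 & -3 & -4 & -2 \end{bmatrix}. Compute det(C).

|C| = -23

Expand along row 1:
  + (4) · M_11   where M_11 = det([4 -3 -3; -3 4 -1; -3 -4 -2]) = -111
  − (4) · M_12   where M_12 = det([4 -3 -3; -2 4 -1; -3 -4 -2]) = -105
  + (3) · M_13   where M_13 = det([4 4 -3; -2 -3 -1; -3 -3 -2]) = 17
  − (2) · M_14   where M_14 = det([4 4 -3; -2 -3 4; -3 -3 -4]) = 25
det = (+1)·(4)·(-111) + (-1)·(4)·(-105) + (+1)·(3)·(17) + (-1)·(2)·(25) = -23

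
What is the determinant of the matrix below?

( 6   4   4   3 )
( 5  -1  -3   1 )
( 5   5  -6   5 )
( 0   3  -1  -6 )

Expand along row 4 (it has 1 zero):
  + (3) · M_42   where M_42 = det([6 4 3; 5 -3 1; 5 -6 5]) = -179
  − (-1) · M_43   where M_43 = det([6 4 3; 5 -1 1; 5 5 5]) = -50
  + (-6) · M_44   where M_44 = det([6 4 4; 5 -1 -3; 5 5 -6]) = 306
det = (+1)·(3)·(-179) + (-1)·(-1)·(-50) + (+1)·(-6)·(306) = -2423

-2423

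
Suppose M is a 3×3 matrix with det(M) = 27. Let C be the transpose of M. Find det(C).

The determinant is 27.

det(Mᵀ) = det(M).
det(C) = (1)·(27) = 27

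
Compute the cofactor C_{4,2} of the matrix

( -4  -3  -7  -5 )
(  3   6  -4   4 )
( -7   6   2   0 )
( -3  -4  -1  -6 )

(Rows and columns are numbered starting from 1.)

Delete row 4 and column 2; the remaining 3×3 submatrix is [-4 -7 -5; 3 -4 4; -7 2 0].
Its determinant is 338.
The cofactor carries sign (−1)^(4+2) = +1, so C_{4,2} = +(338) = 338.

338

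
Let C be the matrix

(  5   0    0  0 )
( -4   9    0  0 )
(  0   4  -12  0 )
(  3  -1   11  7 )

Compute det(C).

C is lower triangular, so det(C) is the product of the diagonal entries:
det = (5) · (9) · (-12) · (7) = -3780

|C| = -3780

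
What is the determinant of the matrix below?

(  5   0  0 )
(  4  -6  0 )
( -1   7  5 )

The matrix is lower triangular, so the determinant is the product of the diagonal entries:
det = (5) · (-6) · (5) = -150

-150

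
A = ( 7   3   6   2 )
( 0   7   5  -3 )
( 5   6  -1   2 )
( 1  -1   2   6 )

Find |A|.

-2246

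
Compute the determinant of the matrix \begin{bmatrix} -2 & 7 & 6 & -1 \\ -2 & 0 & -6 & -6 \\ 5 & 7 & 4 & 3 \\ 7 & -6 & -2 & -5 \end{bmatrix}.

3966

Expand along row 2 (it has 1 zero):
  − (-2) · M_21   where M_21 = det([7 6 -1; 7 4 3; -6 -2 -5]) = -6
  − (-6) · M_23   where M_23 = det([-2 7 -1; 5 7 3; 7 -6 -5]) = 435
  + (-6) · M_24   where M_24 = det([-2 7 6; 5 7 4; 7 -6 -2]) = -228
det = (-1)·(-2)·(-6) + (-1)·(-6)·(435) + (+1)·(-6)·(-228) = 3966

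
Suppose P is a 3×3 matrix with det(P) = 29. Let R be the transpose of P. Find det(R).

det(Pᵀ) = det(P).
det(R) = (1)·(29) = 29

The determinant is 29.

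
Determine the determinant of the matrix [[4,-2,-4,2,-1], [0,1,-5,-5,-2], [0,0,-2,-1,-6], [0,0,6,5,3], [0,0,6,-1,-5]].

The matrix is block upper-triangular with a 2×2 block and a 3×3 block on the diagonal, so its determinant equals the product of the determinants of the diagonal blocks.
det of the 2×2 block = 4
det of the 3×3 block = 212
det = (4)·(212) = 848

848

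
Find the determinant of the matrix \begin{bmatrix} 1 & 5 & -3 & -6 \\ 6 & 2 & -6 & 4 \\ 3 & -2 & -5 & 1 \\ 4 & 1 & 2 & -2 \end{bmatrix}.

-1340

Expand along row 1:
  + (1) · M_11   where M_11 = det([2 -6 4; -2 -5 1; 1 2 -2]) = 38
  − (5) · M_12   where M_12 = det([6 -6 4; 3 -5 1; 4 2 -2]) = 92
  + (-3) · M_13   where M_13 = det([6 2 4; 3 -2 1; 4 1 -2]) = 82
  − (-6) · M_14   where M_14 = det([6 2 -6; 3 -2 -5; 4 1 2]) = -112
det = (+1)·(1)·(38) + (-1)·(5)·(92) + (+1)·(-3)·(82) + (-1)·(-6)·(-112) = -1340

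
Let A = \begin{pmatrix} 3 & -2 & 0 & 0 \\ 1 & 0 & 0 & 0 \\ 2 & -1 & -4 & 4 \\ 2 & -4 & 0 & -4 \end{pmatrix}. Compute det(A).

A is block lower-triangular with a 2×2 block and a 2×2 block on the diagonal, so its determinant equals the product of the determinants of the diagonal blocks.
det of the 2×2 block = 2
det of the 2×2 block = 16
det = (2)·(16) = 32

32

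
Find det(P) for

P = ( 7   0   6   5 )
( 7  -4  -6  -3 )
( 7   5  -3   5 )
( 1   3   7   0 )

Expand along row 1 (it has 1 zero):
  + (7) · M_11   where M_11 = det([-4 -6 -3; 5 -3 5; 3 7 0]) = -82
  + (6) · M_13   where M_13 = det([7 -4 -3; 7 5 5; 1 3 0]) = -173
  − (5) · M_14   where M_14 = det([7 -4 -6; 7 5 -3; 1 3 7]) = 420
det = (+1)·(7)·(-82) + (+1)·(6)·(-173) + (-1)·(5)·(420) = -3712

-3712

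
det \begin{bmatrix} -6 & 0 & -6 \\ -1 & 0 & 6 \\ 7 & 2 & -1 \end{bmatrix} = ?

The determinant is 84.

Expand along column 2:
  − 2 · |-6 -6; -1 6| = −2·(-36 − 6) = 84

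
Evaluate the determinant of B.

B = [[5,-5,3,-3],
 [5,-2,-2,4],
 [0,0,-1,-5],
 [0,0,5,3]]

det(B) = 330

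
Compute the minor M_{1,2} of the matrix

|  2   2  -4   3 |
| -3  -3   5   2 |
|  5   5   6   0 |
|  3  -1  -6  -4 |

Delete row 1 and column 2; the remaining 3×3 submatrix is [-3 5 2; 5 6 0; 3 -6 -4].
Its determinant is 76.

76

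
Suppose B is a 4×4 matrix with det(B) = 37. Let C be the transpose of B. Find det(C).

The determinant is 37.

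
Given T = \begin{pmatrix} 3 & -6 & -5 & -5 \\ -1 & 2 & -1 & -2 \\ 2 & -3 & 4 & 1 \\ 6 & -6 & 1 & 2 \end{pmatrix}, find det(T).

det(T) = 251

Expand along row 1:
  + (3) · M_11   where M_11 = det([2 -1 -2; -3 4 1; -6 1 2]) = -28
  − (-6) · M_12   where M_12 = det([-1 -1 -2; 2 4 1; 6 1 2]) = 35
  + (-5) · M_13   where M_13 = det([-1 2 -2; 2 -3 1; 6 -6 2]) = -8
  − (-5) · M_14   where M_14 = det([-1 2 -1; 2 -3 4; 6 -6 1]) = 17
det = (+1)·(3)·(-28) + (-1)·(-6)·(35) + (+1)·(-5)·(-8) + (-1)·(-5)·(17) = 251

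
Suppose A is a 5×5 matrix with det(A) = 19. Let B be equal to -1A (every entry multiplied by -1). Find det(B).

For a 5×5 matrix, det(-1A) = (-1)^5·det(A) = -1·det(A).
det(B) = (-1)·(19) = -19

-19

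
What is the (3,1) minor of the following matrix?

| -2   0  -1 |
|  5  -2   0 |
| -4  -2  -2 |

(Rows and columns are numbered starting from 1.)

-2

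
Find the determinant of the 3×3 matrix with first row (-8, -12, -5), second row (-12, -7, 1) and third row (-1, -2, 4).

Expand along row 1:
  + (-8) · |-7 1; -2 4| = (-8)·(-28 − (-2)) = 208
  − (-12) · |-12 1; -1 4| = −(-12)·(-48 − (-1)) = -564
  + (-5) · |-12 -7; -1 -2| = (-5)·(24 − 7) = -85
Sum: (208) + (-564) + (-85) = -441

-441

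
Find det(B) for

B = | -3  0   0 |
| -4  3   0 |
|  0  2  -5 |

45

B is lower triangular, so det(B) is the product of the diagonal entries:
det = (-3) · (3) · (-5) = 45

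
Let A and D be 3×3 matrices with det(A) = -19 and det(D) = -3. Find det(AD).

det(AD) = det(A)·det(D) = (-19)·(-3) = 57

57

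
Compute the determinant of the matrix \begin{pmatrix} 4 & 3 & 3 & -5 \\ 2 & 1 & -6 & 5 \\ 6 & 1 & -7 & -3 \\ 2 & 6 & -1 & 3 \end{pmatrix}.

The determinant is 734.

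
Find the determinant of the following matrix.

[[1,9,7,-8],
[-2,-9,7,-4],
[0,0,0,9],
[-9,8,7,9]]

11151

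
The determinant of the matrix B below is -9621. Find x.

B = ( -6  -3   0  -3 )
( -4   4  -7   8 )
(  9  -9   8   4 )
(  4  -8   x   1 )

Expanding along the column containing x, det(B) is linear in x: det(B) = (792)·x + (-4869).
Set (792)·x + (-4869) = -9621  ⇒  (792)·x = -4752  ⇒  x = -6.

-6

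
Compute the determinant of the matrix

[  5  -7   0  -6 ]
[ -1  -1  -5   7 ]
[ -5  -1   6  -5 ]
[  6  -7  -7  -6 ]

2363

Expand along row 1 (it has 1 zero):
  + (5) · M_11   where M_11 = det([-1 -5 7; -1 6 -5; -7 -7 -6]) = 269
  − (-7) · M_12   where M_12 = det([-1 -5 7; -5 6 -5; 6 -7 -6]) = 364
  − (-6) · M_14   where M_14 = det([-1 -1 -5; -5 -1 6; 6 -7 -7]) = -255
det = (+1)·(5)·(269) + (-1)·(-7)·(364) + (-1)·(-6)·(-255) = 2363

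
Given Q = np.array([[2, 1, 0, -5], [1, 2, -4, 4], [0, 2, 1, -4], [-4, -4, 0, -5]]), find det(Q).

The determinant is -323.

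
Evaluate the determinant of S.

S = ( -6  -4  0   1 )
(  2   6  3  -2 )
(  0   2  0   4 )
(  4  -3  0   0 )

det(S) = 432

Expand along column 3 (it has 3 zeros):
  − (3) · M_23   where M_23 = det([-6 -4 1; 0 2 4; 4 -3 0]) = -144
det = (-1)·(3)·(-144) = 432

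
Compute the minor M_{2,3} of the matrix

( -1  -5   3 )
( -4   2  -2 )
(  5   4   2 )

The minor is 21.

Delete row 2 and column 3; the remaining 2×2 submatrix is [-1 -5; 5 4].
Its determinant is (-1)·4 − (-5)·5 = 21.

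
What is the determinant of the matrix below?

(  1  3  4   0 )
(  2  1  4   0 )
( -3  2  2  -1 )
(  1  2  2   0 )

Expand along column 4 (it has 3 zeros):
  − (-1) · M_34   where M_34 = det([1 3 4; 2 1 4; 1 2 2]) = 6
det = (-1)·(-1)·(6) = 6

6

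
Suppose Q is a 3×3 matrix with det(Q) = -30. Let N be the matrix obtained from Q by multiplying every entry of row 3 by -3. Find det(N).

90

Scaling one row by -3 multiplies the determinant by -3.
det(N) = (-3)·(-30) = 90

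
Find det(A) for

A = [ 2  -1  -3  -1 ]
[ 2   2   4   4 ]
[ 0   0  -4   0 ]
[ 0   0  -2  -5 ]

|A| = 120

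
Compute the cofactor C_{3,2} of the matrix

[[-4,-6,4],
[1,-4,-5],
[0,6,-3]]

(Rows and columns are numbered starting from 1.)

The cofactor is -16.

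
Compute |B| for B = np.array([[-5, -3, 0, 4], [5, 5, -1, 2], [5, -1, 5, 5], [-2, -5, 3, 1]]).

-93

Expand along row 1 (it has 1 zero):
  + (-5) · M_11   where M_11 = det([5 -1 2; -1 5 5; -5 3 1]) = 18
  − (-3) · M_12   where M_12 = det([5 -1 2; 5 5 5; -2 3 1]) = 15
  − (4) · M_14   where M_14 = det([5 5 -1; 5 -1 5; -2 -5 3]) = 12
det = (+1)·(-5)·(18) + (-1)·(-3)·(15) + (-1)·(4)·(12) = -93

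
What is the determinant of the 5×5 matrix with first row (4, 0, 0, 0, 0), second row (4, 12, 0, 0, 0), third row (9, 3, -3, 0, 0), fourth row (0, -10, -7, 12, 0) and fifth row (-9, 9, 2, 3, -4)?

The determinant is 6912.

The matrix is lower triangular, so the determinant is the product of the diagonal entries:
det = (4) · (12) · (-3) · (12) · (-4) = 6912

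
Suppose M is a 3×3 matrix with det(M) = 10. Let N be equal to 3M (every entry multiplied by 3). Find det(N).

det(N) = 270

For a 3×3 matrix, det(3M) = 3^3·det(M) = 27·det(M).
det(N) = (27)·(10) = 270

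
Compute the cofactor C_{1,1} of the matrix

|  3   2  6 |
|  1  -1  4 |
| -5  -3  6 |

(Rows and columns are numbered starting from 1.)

Delete row 1 and column 1; the remaining 2×2 submatrix is [-1 4; -3 6].
Its determinant is (-1)·6 − 4·(-3) = 6.
The cofactor carries sign (−1)^(1+1) = +1, so C_{1,1} = +(6) = 6.

The cofactor is 6.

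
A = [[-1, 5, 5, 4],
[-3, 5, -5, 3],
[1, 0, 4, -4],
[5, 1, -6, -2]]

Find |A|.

Expand along row 3 (it has 1 zero):
  + (1) · M_31   where M_31 = det([5 5 4; 5 -5 3; 1 -6 -2]) = 105
  + (4) · M_33   where M_33 = det([-1 5 4; -3 5 3; 5 1 -2]) = -54
  − (-4) · M_34   where M_34 = det([-1 5 5; -3 5 -5; 5 1 -6]) = -330
det = (+1)·(1)·(105) + (+1)·(4)·(-54) + (-1)·(-4)·(-330) = -1431

-1431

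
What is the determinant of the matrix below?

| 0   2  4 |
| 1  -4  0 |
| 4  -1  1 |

Expand along column 1:
  − 1 · |2 4; -1 1| = −1·(2 − (-4)) = -6
  + 4 · |2 4; -4 0| = 4·(0 − (-16)) = 64
Sum: (-6) + (64) = 58

58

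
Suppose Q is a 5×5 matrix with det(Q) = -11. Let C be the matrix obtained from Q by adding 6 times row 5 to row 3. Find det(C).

The determinant is -11.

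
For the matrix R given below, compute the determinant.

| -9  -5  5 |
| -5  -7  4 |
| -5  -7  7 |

The determinant is 114.

Expand along column 1:
  + (-9) · |-7 4; -7 7| = (-9)·(-49 − (-28)) = 189
  − (-5) · |-5 5; -7 7| = −(-5)·(-35 − (-35)) = 0
  + (-5) · |-5 5; -7 4| = (-5)·(-20 − (-35)) = -75
Sum: (189) + (0) + (-75) = 114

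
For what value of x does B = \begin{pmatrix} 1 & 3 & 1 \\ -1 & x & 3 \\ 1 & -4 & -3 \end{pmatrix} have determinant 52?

x = -9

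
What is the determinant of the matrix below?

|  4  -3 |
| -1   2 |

5

det = 4·2 − (-3)·(-1) = 8 − 3 = 5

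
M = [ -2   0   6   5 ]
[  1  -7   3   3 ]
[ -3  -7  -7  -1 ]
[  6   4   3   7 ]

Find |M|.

det(M) = -2956

Expand along row 1 (it has 1 zero):
  + (-2) · M_11   where M_11 = det([-7 3 3; -7 -7 -1; 4 3 7]) = 478
  + (6) · M_13   where M_13 = det([1 -7 3; -3 -7 -1; 6 4 7]) = -60
  − (5) · M_14   where M_14 = det([1 -7 3; -3 -7 -7; 6 4 3]) = 328
det = (+1)·(-2)·(478) + (+1)·(6)·(-60) + (-1)·(5)·(328) = -2956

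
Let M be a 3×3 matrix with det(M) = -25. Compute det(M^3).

-15625

det(M^3) = (det M)^3 = (-25)^3 = -15625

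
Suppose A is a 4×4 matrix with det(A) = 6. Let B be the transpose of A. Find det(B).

det(Aᵀ) = det(A).
det(B) = (1)·(6) = 6

6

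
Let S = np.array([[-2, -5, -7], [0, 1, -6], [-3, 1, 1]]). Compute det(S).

-125

Expand along row 2:
  + 1 · |-2 -7; -3 1| = 1·(-2 − 21) = -23
  − (-6) · |-2 -5; -3 1| = −(-6)·(-2 − 15) = -102
Sum: (-23) + (-102) = -125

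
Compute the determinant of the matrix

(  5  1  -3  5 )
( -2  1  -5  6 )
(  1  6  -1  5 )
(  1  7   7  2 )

Expand along row 1:
  + (5) · M_11   where M_11 = det([1 -5 6; 6 -1 5; 7 7 2]) = 142
  − (1) · M_12   where M_12 = det([-2 -5 6; 1 -1 5; 1 7 2]) = 107
  + (-3) · M_13   where M_13 = det([-2 1 6; 1 6 5; 1 7 2]) = 55
  − (5) · M_14   where M_14 = det([-2 1 -5; 1 6 -1; 1 7 7]) = -111
det = (+1)·(5)·(142) + (-1)·(1)·(107) + (+1)·(-3)·(55) + (-1)·(5)·(-111) = 993

993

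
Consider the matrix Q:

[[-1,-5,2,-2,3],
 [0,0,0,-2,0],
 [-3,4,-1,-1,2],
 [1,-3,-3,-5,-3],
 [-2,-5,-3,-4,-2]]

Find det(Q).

det(Q) = 346

Expand along row 2 (it has 4 zeros):
  + (-2) · M_24   where M_24 = det([-1 -5 2 3; -3 4 -1 2; 1 -3 -3 -3; -2 -5 -3 -2]) = -173
det = (+1)·(-2)·(-173) = 346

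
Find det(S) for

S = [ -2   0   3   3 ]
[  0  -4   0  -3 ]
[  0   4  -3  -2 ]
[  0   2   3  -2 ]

The determinant is 204.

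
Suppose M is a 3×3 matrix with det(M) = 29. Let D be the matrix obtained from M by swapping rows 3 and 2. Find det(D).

|D| = -29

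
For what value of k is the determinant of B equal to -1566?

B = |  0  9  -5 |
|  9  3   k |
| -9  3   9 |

Expanding along the row containing k, det(B) is linear in k: det(B) = (-81)·k + (-999).
Set (-81)·k + (-999) = -1566  ⇒  (-81)·k = -567  ⇒  k = 7.

k = 7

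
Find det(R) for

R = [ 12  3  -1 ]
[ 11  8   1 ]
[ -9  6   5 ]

The determinant is 78.

Expand along column 1:
  + 12 · |8 1; 6 5| = 12·(40 − 6) = 408
  − 11 · |3 -1; 6 5| = −11·(15 − (-6)) = -231
  + (-9) · |3 -1; 8 1| = (-9)·(3 − (-8)) = -99
Sum: (408) + (-231) + (-99) = 78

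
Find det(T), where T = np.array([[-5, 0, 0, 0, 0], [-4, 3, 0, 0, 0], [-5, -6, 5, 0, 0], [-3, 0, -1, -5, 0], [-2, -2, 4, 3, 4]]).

|T| = 1500

T is lower triangular, so det(T) is the product of the diagonal entries:
det = (-5) · (3) · (5) · (-5) · (4) = 1500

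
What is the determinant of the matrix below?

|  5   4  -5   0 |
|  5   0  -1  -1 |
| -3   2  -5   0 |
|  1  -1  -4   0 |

138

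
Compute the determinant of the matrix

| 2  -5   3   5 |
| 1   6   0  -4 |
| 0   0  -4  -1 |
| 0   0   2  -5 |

374

The matrix is block upper-triangular with a 2×2 block and a 2×2 block on the diagonal, so its determinant equals the product of the determinants of the diagonal blocks.
det of the 2×2 block = 17
det of the 2×2 block = 22
det = (17)·(22) = 374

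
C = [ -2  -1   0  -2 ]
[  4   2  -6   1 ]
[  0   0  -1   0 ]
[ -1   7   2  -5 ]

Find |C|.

45

Expand along row 3 (it has 3 zeros):
  + (-1) · M_33   where M_33 = det([-2 -1 -2; 4 2 1; -1 7 -5]) = -45
det = (+1)·(-1)·(-45) = 45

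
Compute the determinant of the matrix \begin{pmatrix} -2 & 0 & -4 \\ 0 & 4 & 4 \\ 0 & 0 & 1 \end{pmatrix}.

-8

The matrix is upper triangular, so the determinant is the product of the diagonal entries:
det = (-2) · (4) · (1) = -8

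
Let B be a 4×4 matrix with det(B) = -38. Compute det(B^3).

The determinant is -54872.

det(B^3) = (det B)^3 = (-38)^3 = -54872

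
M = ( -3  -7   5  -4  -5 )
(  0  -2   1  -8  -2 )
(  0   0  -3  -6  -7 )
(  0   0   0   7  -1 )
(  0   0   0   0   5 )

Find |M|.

det(M) = -630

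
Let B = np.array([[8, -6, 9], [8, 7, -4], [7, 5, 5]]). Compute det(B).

Expand along row 1:
  + 8 · |7 -4; 5 5| = 8·(35 − (-20)) = 440
  − (-6) · |8 -4; 7 5| = −(-6)·(40 − (-28)) = 408
  + 9 · |8 7; 7 5| = 9·(40 − 49) = -81
Sum: (440) + (408) + (-81) = 767

The determinant is 767.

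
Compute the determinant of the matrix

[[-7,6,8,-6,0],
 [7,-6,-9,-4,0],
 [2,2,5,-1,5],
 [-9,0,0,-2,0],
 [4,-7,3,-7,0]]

The determinant is -36830.

Expand along column 5 (it has 4 zeros):
  + (5) · M_35   where M_35 = det([-7 6 8 -6; 7 -6 -9 -4; -9 0 0 -2; 4 -7 3 -7]) = -7366
det = (+1)·(5)·(-7366) = -36830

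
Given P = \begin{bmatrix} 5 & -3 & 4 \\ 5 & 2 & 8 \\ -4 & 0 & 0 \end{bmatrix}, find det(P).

The determinant is 128.

Expand along row 3:
  + (-4) · |-3 4; 2 8| = (-4)·(-24 − 8) = 128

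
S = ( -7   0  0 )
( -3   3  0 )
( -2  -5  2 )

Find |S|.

S is lower triangular, so det(S) is the product of the diagonal entries:
det = (-7) · (3) · (2) = -42

-42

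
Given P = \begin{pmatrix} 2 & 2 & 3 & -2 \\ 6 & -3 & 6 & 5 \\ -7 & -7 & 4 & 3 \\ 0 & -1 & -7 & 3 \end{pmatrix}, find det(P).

Expand along row 4 (it has 1 zero):
  + (-1) · M_42   where M_42 = det([2 3 -2; 6 6 5; -7 4 3]) = -295
  − (-7) · M_43   where M_43 = det([2 2 -2; 6 -3 5; -7 -7 3]) = 72
  + (3) · M_44   where M_44 = det([2 2 3; 6 -3 6; -7 -7 4]) = -261
det = (+1)·(-1)·(-295) + (-1)·(-7)·(72) + (+1)·(3)·(-261) = 16

det(P) = 16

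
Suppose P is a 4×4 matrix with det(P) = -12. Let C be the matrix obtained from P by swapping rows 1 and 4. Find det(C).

12

Swapping two rows multiplies the determinant by −1.
det(C) = (-1)·(-12) = 12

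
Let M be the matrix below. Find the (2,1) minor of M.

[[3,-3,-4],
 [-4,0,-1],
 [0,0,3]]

-9

Delete row 2 and column 1; the remaining 2×2 submatrix is [-3 -4; 0 3].
Its determinant is (-3)·3 − (-4)·0 = -9.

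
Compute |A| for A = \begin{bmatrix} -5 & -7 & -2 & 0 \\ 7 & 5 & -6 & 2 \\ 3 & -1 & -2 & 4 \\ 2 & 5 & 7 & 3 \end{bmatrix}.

det(A) = 500

Expand along row 1 (it has 1 zero):
  + (-5) · M_11   where M_11 = det([5 -6 2; -1 -2 4; 5 7 3]) = -302
  − (-7) · M_12   where M_12 = det([7 -6 2; 3 -2 4; 2 7 3]) = -182
  + (-2) · M_13   where M_13 = det([7 5 2; 3 -1 4; 2 5 3]) = -132
det = (+1)·(-5)·(-302) + (-1)·(-7)·(-182) + (+1)·(-2)·(-132) = 500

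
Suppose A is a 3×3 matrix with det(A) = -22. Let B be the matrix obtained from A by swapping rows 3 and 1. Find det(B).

|B| = 22

Swapping two rows multiplies the determinant by −1.
det(B) = (-1)·(-22) = 22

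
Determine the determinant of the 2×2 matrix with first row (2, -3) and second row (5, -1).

det = 2·(-1) − (-3)·5 = -2 − (-15) = 13

The determinant is 13.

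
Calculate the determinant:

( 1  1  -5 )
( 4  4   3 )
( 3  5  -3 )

The determinant is -46.

Expand along row 1:
  + 1 · |4 3; 5 -3| = 1·(-12 − 15) = -27
  − 1 · |4 3; 3 -3| = −1·(-12 − 9) = 21
  + (-5) · |4 4; 3 5| = (-5)·(20 − 12) = -40
Sum: (-27) + (21) + (-40) = -46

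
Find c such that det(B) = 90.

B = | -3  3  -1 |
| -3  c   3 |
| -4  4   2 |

c = -6

Expanding along the row containing c, det(B) is linear in c: det(B) = (-10)·c + (30).
Set (-10)·c + (30) = 90  ⇒  (-10)·c = 60  ⇒  c = -6.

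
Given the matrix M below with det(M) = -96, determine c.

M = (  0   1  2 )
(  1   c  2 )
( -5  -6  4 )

-7

Expanding along the column containing c, det(M) is linear in c: det(M) = (10)·c + (-26).
Set (10)·c + (-26) = -96  ⇒  (10)·c = -70  ⇒  c = -7.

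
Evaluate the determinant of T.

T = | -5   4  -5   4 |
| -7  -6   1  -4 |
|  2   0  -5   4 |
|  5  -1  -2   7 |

-1690

Expand along row 3 (it has 1 zero):
  + (2) · M_31   where M_31 = det([4 -5 4; -6 1 -4; -1 -2 7]) = -182
  + (-5) · M_33   where M_33 = det([-5 4 4; -7 -6 -4; 5 -1 7]) = 494
  − (4) · M_34   where M_34 = det([-5 4 -5; -7 -6 1; 5 -1 -2]) = -286
det = (+1)·(2)·(-182) + (+1)·(-5)·(494) + (-1)·(4)·(-286) = -1690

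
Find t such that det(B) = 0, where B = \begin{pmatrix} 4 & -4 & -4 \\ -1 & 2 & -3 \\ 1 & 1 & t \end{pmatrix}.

Expanding along the row containing t, det(B) is linear in t: det(B) = (4)·t + (36).
Set (4)·t + (36) = 0  ⇒  (4)·t = -36  ⇒  t = -9.

-9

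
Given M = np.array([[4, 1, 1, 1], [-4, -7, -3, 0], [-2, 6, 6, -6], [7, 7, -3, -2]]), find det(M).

988

Expand along row 2 (it has 1 zero):
  − (-4) · M_21   where M_21 = det([1 1 1; 6 6 -6; 7 -3 -2]) = -120
  + (-7) · M_22   where M_22 = det([4 1 1; -2 6 -6; 7 -3 -2]) = -202
  − (-3) · M_23   where M_23 = det([4 1 1; -2 6 -6; 7 7 -2]) = 18
det = (-1)·(-4)·(-120) + (+1)·(-7)·(-202) + (-1)·(-3)·(18) = 988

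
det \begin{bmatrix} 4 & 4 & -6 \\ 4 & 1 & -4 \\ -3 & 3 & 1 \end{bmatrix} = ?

-6

Expand along row 1:
  + 4 · |1 -4; 3 1| = 4·(1 − (-12)) = 52
  − 4 · |4 -4; -3 1| = −4·(4 − 12) = 32
  + (-6) · |4 1; -3 3| = (-6)·(12 − (-3)) = -90
Sum: (52) + (32) + (-90) = -6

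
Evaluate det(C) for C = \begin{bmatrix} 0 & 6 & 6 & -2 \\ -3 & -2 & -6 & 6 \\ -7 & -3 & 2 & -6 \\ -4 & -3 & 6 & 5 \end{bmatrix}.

4214

Expand along row 1 (it has 1 zero):
  − (6) · M_12   where M_12 = det([-3 -6 6; -7 2 -6; -4 6 5]) = -696
  + (6) · M_13   where M_13 = det([-3 -2 6; -7 -3 -6; -4 -3 5]) = 35
  − (-2) · M_14   where M_14 = det([-3 -2 -6; -7 -3 2; -4 -3 6]) = -86
det = (-1)·(6)·(-696) + (+1)·(6)·(35) + (-1)·(-2)·(-86) = 4214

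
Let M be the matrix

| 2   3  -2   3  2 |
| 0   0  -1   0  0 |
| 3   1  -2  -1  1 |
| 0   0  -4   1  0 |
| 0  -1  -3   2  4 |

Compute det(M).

Expand along row 2 (it has 4 zeros):
  − (-1) · M_23   where M_23 = det([2 3 3 2; 3 1 -1 1; 0 0 1 0; 0 -1 2 4]) = -32
det = (-1)·(-1)·(-32) = -32

det(M) = -32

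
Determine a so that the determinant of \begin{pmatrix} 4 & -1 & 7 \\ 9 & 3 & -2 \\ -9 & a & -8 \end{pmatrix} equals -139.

Expanding along the column containing a, det(B) is linear in a: det(B) = (71)·a + (3).
Set (71)·a + (3) = -139  ⇒  (71)·a = -142  ⇒  a = -2.

-2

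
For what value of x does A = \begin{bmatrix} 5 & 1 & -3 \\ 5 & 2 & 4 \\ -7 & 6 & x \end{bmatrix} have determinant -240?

8

Expanding along the column containing x, det(A) is linear in x: det(A) = (5)·x + (-280).
Set (5)·x + (-280) = -240  ⇒  (5)·x = 40  ⇒  x = 8.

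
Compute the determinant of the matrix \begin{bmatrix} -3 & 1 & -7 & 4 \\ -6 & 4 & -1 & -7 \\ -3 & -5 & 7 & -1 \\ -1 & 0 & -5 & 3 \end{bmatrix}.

415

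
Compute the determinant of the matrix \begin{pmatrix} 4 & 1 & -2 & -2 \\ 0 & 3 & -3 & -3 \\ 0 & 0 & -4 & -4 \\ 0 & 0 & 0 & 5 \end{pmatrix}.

The matrix is upper triangular, so the determinant is the product of the diagonal entries:
det = (4) · (3) · (-4) · (5) = -240

-240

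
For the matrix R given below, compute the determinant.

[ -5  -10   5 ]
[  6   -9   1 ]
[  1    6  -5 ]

-280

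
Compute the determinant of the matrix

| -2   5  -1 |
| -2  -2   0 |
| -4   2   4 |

68

Expand along row 2:
  − (-2) · |5 -1; 2 4| = −(-2)·(20 − (-2)) = 44
  + (-2) · |-2 -1; -4 4| = (-2)·(-8 − 4) = 24
Sum: (44) + (24) = 68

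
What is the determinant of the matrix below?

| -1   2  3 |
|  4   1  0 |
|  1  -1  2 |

-33

Expand along column 3:
  + 3 · |4 1; 1 -1| = 3·(-4 − 1) = -15
  + 2 · |-1 2; 4 1| = 2·(-1 − 8) = -18
Sum: (-15) + (-18) = -33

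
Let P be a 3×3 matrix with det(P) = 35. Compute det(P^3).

42875

det(P^3) = (det P)^3 = (35)^3 = 42875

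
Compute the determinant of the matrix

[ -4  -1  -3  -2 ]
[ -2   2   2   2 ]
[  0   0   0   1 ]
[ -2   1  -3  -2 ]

The determinant is -36.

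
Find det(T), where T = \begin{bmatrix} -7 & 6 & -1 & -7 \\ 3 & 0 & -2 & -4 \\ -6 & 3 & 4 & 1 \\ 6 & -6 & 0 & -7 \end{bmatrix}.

Expand along row 2 (it has 1 zero):
  − (3) · M_21   where M_21 = det([6 -1 -7; 3 4 1; -6 0 -7]) = -351
  − (-2) · M_23   where M_23 = det([-7 6 -7; -6 3 1; 6 -6 -7]) = -237
  + (-4) · M_24   where M_24 = det([-7 6 -1; -6 3 4; 6 -6 0]) = -42
det = (-1)·(3)·(-351) + (-1)·(-2)·(-237) + (+1)·(-4)·(-42) = 747

det(T) = 747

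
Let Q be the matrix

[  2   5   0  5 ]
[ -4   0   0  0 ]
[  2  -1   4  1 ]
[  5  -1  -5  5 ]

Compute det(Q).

Expand along row 2 (it has 3 zeros):
  − (-4) · M_21   where M_21 = det([5 0 5; -1 4 1; -1 -5 5]) = 170
det = (-1)·(-4)·(170) = 680

det(Q) = 680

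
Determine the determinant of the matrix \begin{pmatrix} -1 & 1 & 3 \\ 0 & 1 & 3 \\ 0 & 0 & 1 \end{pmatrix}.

The matrix is upper triangular, so the determinant is the product of the diagonal entries:
det = (-1) · (1) · (1) = -1

The determinant is -1.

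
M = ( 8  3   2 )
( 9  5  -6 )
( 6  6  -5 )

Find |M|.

163

Expand along row 1:
  + 8 · |5 -6; 6 -5| = 8·(-25 − (-36)) = 88
  − 3 · |9 -6; 6 -5| = −3·(-45 − (-36)) = 27
  + 2 · |9 5; 6 6| = 2·(54 − 30) = 48
Sum: (88) + (27) + (48) = 163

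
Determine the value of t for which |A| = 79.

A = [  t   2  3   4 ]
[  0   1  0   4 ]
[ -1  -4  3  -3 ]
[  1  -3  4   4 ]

t = 9

Expanding along the column containing t, det(A) is linear in t: det(A) = (-4)·t + (115).
Set (-4)·t + (115) = 79  ⇒  (-4)·t = -36  ⇒  t = 9.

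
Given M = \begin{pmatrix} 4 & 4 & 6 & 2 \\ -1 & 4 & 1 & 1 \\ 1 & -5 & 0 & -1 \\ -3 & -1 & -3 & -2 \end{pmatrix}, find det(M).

|M| = -36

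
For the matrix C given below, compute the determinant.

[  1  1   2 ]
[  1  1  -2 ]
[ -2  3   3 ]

|C| = 20

Expand along column 1:
  + 1 · |1 -2; 3 3| = 1·(3 − (-6)) = 9
  − 1 · |1 2; 3 3| = −1·(3 − 6) = 3
  + (-2) · |1 2; 1 -2| = (-2)·(-2 − 2) = 8
Sum: (9) + (3) + (8) = 20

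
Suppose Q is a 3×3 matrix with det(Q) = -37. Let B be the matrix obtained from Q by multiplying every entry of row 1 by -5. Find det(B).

|B| = 185

Scaling one row by -5 multiplies the determinant by -5.
det(B) = (-5)·(-37) = 185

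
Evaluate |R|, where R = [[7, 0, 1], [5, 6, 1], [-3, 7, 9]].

Expand along row 1:
  + 7 · |6 1; 7 9| = 7·(54 − 7) = 329
  + 1 · |5 6; -3 7| = 1·(35 − (-18)) = 53
Sum: (329) + (53) = 382

|R| = 382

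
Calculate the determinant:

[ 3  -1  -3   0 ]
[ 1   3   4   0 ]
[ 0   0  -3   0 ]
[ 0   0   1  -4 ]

120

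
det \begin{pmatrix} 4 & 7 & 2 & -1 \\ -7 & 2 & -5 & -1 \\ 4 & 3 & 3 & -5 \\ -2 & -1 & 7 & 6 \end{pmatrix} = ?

Expand along row 1:
  + (4) · M_11   where M_11 = det([2 -5 -1; 3 3 -5; -1 7 6]) = 147
  − (7) · M_12   where M_12 = det([-7 -5 -1; 4 3 -5; -2 7 6]) = -335
  + (2) · M_13   where M_13 = det([-7 2 -1; 4 3 -5; -2 -1 6]) = -121
  − (-1) · M_14   where M_14 = det([-7 2 -5; 4 3 3; -2 -1 7]) = -246
det = (+1)·(4)·(147) + (-1)·(7)·(-335) + (+1)·(2)·(-121) + (-1)·(-1)·(-246) = 2445

2445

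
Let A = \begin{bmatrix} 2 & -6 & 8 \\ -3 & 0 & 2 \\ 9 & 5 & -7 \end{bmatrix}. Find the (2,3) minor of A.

The minor is 64.

Delete row 2 and column 3; the remaining 2×2 submatrix is [2 -6; 9 5].
Its determinant is 2·5 − (-6)·9 = 64.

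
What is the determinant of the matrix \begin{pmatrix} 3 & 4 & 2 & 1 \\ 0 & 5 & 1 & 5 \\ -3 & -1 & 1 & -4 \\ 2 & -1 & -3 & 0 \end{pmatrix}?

The determinant is -216.

Expand along row 2 (it has 1 zero):
  + (5) · M_22   where M_22 = det([3 2 1; -3 1 -4; 2 -3 0]) = -45
  − (1) · M_23   where M_23 = det([3 4 1; -3 -1 -4; 2 -1 0]) = -39
  + (5) · M_24   where M_24 = det([3 4 2; -3 -1 1; 2 -1 -3]) = -6
det = (+1)·(5)·(-45) + (-1)·(1)·(-39) + (+1)·(5)·(-6) = -216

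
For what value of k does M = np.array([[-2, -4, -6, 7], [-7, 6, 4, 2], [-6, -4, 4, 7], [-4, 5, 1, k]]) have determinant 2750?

-5

Expanding along the column containing k, det(M) is linear in k: det(M) = (-480)·k + (350).
Set (-480)·k + (350) = 2750  ⇒  (-480)·k = 2400  ⇒  k = -5.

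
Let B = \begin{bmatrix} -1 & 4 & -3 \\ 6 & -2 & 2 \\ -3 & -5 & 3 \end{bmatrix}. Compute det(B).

Expand along row 1:
  + (-1) · |-2 2; -5 3| = (-1)·(-6 − (-10)) = -4
  − 4 · |6 2; -3 3| = −4·(18 − (-6)) = -96
  + (-3) · |6 -2; -3 -5| = (-3)·(-30 − 6) = 108
Sum: (-4) + (-96) + (108) = 8

8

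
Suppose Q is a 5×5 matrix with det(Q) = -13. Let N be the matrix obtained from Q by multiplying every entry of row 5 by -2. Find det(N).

|N| = 26

Scaling one row by -2 multiplies the determinant by -2.
det(N) = (-2)·(-13) = 26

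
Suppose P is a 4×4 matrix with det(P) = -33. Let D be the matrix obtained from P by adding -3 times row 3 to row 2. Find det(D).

-33

Adding a multiple of one row to another leaves the determinant unchanged.
det(D) = (1)·(-33) = -33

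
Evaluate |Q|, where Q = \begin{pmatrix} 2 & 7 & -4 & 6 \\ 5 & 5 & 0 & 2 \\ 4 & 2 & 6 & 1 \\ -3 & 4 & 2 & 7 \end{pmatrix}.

The determinant is 180.

Expand along row 2 (it has 1 zero):
  − (5) · M_21   where M_21 = det([7 -4 6; 2 6 1; 4 2 7]) = 200
  + (5) · M_22   where M_22 = det([2 -4 6; 4 6 1; -3 2 7]) = 360
  + (2) · M_24   where M_24 = det([2 7 -4; 4 2 6; -3 4 2]) = -310
det = (-1)·(5)·(200) + (+1)·(5)·(360) + (+1)·(2)·(-310) = 180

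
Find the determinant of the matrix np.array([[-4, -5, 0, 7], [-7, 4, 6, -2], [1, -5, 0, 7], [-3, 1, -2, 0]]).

Expand along column 3 (it has 2 zeros):
  − (6) · M_23   where M_23 = det([-4 -5 7; 1 -5 7; -3 1 0]) = 35
  − (-2) · M_43   where M_43 = det([-4 -5 7; -7 4 -2; 1 -5 7]) = -90
det = (-1)·(6)·(35) + (-1)·(-2)·(-90) = -390

-390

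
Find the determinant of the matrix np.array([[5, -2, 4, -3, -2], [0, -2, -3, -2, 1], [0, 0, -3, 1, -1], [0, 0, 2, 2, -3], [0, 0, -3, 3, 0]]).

300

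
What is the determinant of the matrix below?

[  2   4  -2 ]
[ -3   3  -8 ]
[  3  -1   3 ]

The determinant is -46.

Expand along row 1:
  + 2 · |3 -8; -1 3| = 2·(9 − 8) = 2
  − 4 · |-3 -8; 3 3| = −4·(-9 − (-24)) = -60
  + (-2) · |-3 3; 3 -1| = (-2)·(3 − 9) = 12
Sum: (2) + (-60) + (12) = -46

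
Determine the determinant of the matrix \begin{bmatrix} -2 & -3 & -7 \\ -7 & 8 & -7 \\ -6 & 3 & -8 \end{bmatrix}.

-61

Expand along column 1:
  + (-2) · |8 -7; 3 -8| = (-2)·(-64 − (-21)) = 86
  − (-7) · |-3 -7; 3 -8| = −(-7)·(24 − (-21)) = 315
  + (-6) · |-3 -7; 8 -7| = (-6)·(21 − (-56)) = -462
Sum: (86) + (315) + (-462) = -61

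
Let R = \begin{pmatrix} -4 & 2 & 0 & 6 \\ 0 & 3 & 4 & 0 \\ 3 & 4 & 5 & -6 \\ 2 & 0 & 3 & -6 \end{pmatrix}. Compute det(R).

Expand along row 2 (it has 2 zeros):
  + (3) · M_22   where M_22 = det([-4 0 6; 3 5 -6; 2 3 -6]) = 42
  − (4) · M_23   where M_23 = det([-4 2 6; 3 4 -6; 2 0 -6]) = 60
det = (+1)·(3)·(42) + (-1)·(4)·(60) = -114

-114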